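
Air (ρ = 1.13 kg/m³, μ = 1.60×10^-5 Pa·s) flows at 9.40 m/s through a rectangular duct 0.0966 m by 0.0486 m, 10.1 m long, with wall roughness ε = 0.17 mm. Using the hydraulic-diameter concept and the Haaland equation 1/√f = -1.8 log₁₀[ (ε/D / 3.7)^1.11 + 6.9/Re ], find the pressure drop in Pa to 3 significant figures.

Hydraulic diameter D_h = 4A/P = 4·(0.0966·0.0486)/(2·(0.0966+0.0486)) = 0.01878/0.2904 = 0.06467 m.
Re = ρVD_h/μ = 1.13·9.4·0.06467/1.6e-05 = 4.293e+04.
ε/D_h = 0.00017/0.06467 = 0.00263; Haaland gives 1/√f = -1.8 log₁₀[0.00032+0.000161] = 5.972, so f = 0.02803.
ΔP = f(L/D_h)(ρV²/2) = 0.02803·10.1/0.06467·49.92 = 218.6 Pa.

ΔP ≈ 219 Pa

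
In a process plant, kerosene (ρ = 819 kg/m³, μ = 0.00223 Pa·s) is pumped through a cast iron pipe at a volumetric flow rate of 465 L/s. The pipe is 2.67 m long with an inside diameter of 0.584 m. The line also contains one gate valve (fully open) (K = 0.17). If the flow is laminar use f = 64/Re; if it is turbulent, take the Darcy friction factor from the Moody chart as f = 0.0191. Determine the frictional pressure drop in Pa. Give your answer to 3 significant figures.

Q = 465 L/s = 465/1000 = 0.465 m³/s.
Cross-sectional area A = πD²/4 = π(0.584)²/4 = 0.2679 m²; mean velocity V = Q/A = 0.465/0.2679 = 1.736 m/s.
Reynolds number Re = ρVD/μ = 819 · 1.736 · 0.584 / 0.00223 = 3.723e+05.
Re > 4000 → turbulent; use the Moody-chart value f = 0.0191.
Total minor-loss coefficient ΣK = 1·0.17 = 0.17.
ΔP = [f·L/D + ΣK]·(ρV²/2) = [0.0191·2.67/0.584 + 0.17]·(819·1.736²/2) = [0.08732 + 0.17]·1234 = 317.5 Pa.

ΔP ≈ 318 Pa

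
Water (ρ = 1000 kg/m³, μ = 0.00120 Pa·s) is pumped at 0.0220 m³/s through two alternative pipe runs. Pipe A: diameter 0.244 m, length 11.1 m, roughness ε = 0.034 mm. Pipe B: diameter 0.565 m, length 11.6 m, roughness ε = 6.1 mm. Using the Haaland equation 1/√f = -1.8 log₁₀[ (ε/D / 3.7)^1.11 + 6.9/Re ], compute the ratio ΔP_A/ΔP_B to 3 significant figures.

ΔP_A/ΔP_B ≈ 29.4

Pipe A: V = Q/A = 0.022/0.04676 = 0.4705 m/s; Re = 9.567e+04; ε/D = 0.000139; Haaland → f = 0.0186; ΔP_A = f(L/D)(ρV²/2) = 93.65 Pa.
Pipe B: V = Q/A = 0.022/0.2507 = 0.08775 m/s; Re = 4.131e+04; ε/D = 0.0108; Haaland → f = 0.04026; ΔP_B = f(L/D)(ρV²/2) = 3.182 Pa.
ΔP_A/ΔP_B = 93.65/3.182 = 29.4.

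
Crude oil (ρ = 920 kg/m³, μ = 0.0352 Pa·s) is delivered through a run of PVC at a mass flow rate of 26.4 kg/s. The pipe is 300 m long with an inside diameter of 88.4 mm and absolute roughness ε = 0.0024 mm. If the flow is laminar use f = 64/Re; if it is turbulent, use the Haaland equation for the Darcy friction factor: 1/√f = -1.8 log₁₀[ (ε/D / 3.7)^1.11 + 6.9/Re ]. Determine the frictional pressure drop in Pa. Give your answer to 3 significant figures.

ΔP ≈ 1.03×10^6 Pa

A = πD²/4 = π(0.0884)²/4 = 0.006138 m²; mean velocity V = ṁ/(ρA) = 26.4/(920 · 0.006138) = 4.675 m/s.
Reynolds number Re = ρVD/μ = 920 · 4.675 · 0.0884 / 0.0352 = 1.08e+04.
Re > 4000 → turbulent. Relative roughness ε/D = 2.4e-06/0.0884 = 2.71e-05. Haaland: 1/√f = -1.8 log₁₀[(2.71e-05/3.7)^1.11 + 6.9/1.08e+04] = -1.8 log₁₀[2e-06 + 0.000639] = 5.748, so f = 0.03027.
Darcy-Weisbach: ΔP = f(L/D)(ρV²/2) = 0.03027·(300/0.0884)·(920·4.675²/2) = 0.03027·3394·1.006e+04 = 1.033e+06 Pa.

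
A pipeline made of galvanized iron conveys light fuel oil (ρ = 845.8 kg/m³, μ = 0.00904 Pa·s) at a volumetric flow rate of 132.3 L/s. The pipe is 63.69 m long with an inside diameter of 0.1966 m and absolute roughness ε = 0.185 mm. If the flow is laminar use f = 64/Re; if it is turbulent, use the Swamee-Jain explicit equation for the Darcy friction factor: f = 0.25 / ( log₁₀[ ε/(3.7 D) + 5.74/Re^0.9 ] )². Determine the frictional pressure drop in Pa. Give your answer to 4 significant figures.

Q = 132.3 L/s = 132.3/1000 = 0.1323 m³/s.
Cross-sectional area A = πD²/4 = π(0.1966)²/4 = 0.03036 m²; mean velocity V = Q/A = 0.1323/0.03036 = 4.358 m/s.
Reynolds number Re = ρVD/μ = 845.8 · 4.358 · 0.1966 / 0.00904 = 8.017e+04.
Re > 4000 → turbulent. Relative roughness ε/D = 0.000185/0.1966 = 0.000941. Swamee-Jain: f = 0.25/(log₁₀[0.000941/3.7 + 5.74/8.017e+04^0.9])² = 0.25/(log₁₀[0.000254 + 0.000221])² = 0.25/(-3.323)² = 0.02265.
Darcy-Weisbach: ΔP = f(L/D)(ρV²/2) = 0.02265·(63.69/0.1966)·(845.8·4.358²/2) = 0.02265·324·8032 = 5.893e+04 Pa.

ΔP ≈ 58930 Pa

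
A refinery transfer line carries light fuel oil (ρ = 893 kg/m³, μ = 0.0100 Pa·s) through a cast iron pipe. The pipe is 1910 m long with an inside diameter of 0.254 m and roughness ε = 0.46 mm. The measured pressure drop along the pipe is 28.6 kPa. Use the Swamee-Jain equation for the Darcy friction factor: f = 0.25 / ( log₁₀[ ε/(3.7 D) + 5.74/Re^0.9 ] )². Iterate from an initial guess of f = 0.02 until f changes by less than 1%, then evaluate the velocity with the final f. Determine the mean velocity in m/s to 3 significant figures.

Rearranging Darcy-Weisbach: V = √(2·ΔP·D/(f·L·ρ)). With ε/D = 0.00046/0.254 = 0.00181, iterate starting from f = 0.02:
  f = 0.02 → V = √(2·2.86e+04·0.254/(0.02·1910·893)) = 0.6526 m/s; Re = ρVD/μ = 1.48e+04; f → 0.03137
  f = 0.03137 → V = 0.5211 m/s; Re = 1.182e+04; f → 0.03277
  f = 0.03277 → V = 0.5098 m/s; Re = 1.156e+04; f → 0.03292
Converged (Δf/f < 1%). With the final f = 0.03292: V = √(2·2.86e+04·0.254/(0.03292·1910·893)) = 0.5087 m/s.

V ≈ 0.509 m/s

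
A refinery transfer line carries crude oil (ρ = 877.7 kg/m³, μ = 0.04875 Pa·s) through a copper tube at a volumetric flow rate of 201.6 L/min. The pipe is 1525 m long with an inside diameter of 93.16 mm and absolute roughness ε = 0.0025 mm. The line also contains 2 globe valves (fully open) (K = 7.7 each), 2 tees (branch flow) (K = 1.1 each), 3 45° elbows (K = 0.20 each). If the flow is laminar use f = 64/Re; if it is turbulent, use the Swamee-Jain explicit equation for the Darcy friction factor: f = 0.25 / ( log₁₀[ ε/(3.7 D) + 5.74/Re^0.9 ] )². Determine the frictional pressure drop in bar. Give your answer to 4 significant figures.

ΔP ≈ 1.371 bar

Q = 201.6 L/min = 201.6/60000 = 0.00336 m³/s.
Cross-sectional area A = πD²/4 = π(0.09316)²/4 = 0.006816 m²; mean velocity V = Q/A = 0.00336/0.006816 = 0.4929 m/s.
Reynolds number Re = ρVD/μ = 877.7 · 0.4929 · 0.09316 / 0.0488 = 826.8.
Re < 2300 → laminar flow, so f = 64/Re = 64/826.8 = 0.07741 (the turbulent correlation is not needed).
Total minor-loss coefficient ΣK = 2·7.7 + 2·1.1 + 3·0.2 = 18.2.
ΔP = [f·L/D + ΣK]·(ρV²/2) = [0.07741·1525/0.09316 + 18.2]·(877.7·0.4929²/2) = [1267 + 18.2]·106.6 = 1.371e+05 Pa.
ΔP = 1.371e+05 Pa = 1.371 bar.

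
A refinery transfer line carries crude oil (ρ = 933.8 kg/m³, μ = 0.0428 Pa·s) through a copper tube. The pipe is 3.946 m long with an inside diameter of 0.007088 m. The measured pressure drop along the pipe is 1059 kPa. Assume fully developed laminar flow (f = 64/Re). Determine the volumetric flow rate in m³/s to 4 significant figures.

Q ≈ 3.884×10^-4 m³/s

For laminar flow, f = 64/Re with Re = ρVD/μ, so Darcy-Weisbach reduces to ΔP = 32μLV/D². Solving for V: V = ΔP·D²/(32μL) = 1.059e+06·(0.007088)²/(32·0.0428·3.946) = 9.844 m/s.
Check: Re = ρVD/μ = 933.8·9.844·0.007088/0.0428 = 1522 < 2300, so the laminar assumption holds.
Q = V·A = 9.844·(π/4·0.007088²) = 0.0003884 m³/s = 3.884×10^-4 m³/s.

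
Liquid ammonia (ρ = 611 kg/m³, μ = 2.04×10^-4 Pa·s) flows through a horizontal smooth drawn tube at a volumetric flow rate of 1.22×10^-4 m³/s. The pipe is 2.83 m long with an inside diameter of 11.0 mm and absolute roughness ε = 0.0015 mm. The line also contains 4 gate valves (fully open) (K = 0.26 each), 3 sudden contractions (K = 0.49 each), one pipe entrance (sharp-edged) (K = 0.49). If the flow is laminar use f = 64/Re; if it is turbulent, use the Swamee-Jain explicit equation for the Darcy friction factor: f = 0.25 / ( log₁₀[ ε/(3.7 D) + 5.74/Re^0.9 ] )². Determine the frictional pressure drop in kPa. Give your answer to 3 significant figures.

ΔP ≈ 4.37 kPa

Cross-sectional area A = πD²/4 = π(0.011)²/4 = 9.503e-05 m²; mean velocity V = Q/A = 0.000122/9.503e-05 = 1.284 m/s.
Reynolds number Re = ρVD/μ = 611 · 1.284 · 0.011 / 0.000204 = 4.229e+04.
Re > 4000 → turbulent. Relative roughness ε/D = 1.5e-06/0.011 = 0.000136. Swamee-Jain: f = 0.25/(log₁₀[0.000136/3.7 + 5.74/4.229e+04^0.9])² = 0.25/(log₁₀[3.69e-05 + 0.000394])² = 0.25/(-3.366)² = 0.02207.
Total minor-loss coefficient ΣK = 4·0.26 + 3·0.49 + 1·0.49 = 3.
ΔP = [f·L/D + ΣK]·(ρV²/2) = [0.02207·2.83/0.011 + 3]·(611·1.284²/2) = [5.677 + 3]·503.5 = 4369 Pa.
ΔP = 4369 Pa = 4.37 kPa.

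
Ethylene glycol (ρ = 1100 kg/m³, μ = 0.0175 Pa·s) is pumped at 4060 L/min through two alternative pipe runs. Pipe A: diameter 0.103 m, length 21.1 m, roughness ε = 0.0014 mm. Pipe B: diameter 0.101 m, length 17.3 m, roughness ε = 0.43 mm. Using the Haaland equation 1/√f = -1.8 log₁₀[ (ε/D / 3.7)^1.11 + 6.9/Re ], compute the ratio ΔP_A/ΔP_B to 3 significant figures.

ΔP_A/ΔP_B ≈ 0.739

Pipe A: V = Q/A = 0.06767/0.008332 = 8.121 m/s; Re = 5.258e+04; ε/D = 1.36e-05; Haaland → f = 0.02051; ΔP_A = f(L/D)(ρV²/2) = 1.524e+05 Pa.
Pipe B: V = Q/A = 0.06767/0.008012 = 8.446 m/s; Re = 5.362e+04; ε/D = 0.00426; Haaland → f = 0.0307; ΔP_B = f(L/D)(ρV²/2) = 2.063e+05 Pa.
ΔP_A/ΔP_B = 1.524e+05/2.063e+05 = 0.739.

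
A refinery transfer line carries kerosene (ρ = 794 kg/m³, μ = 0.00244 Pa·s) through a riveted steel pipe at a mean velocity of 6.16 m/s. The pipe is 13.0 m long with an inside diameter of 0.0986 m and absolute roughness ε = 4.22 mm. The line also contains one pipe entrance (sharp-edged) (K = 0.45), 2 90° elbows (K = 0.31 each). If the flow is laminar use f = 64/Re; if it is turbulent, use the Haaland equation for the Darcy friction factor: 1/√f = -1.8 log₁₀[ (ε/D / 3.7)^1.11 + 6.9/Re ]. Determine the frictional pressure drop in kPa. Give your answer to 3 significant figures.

Reynolds number Re = ρVD/μ = 794 · 6.16 · 0.0986 / 0.00244 = 1.976e+05.
Re > 4000 → turbulent. Relative roughness ε/D = 0.00422/0.0986 = 0.0428. Haaland: 1/√f = -1.8 log₁₀[(0.0428/3.7)^1.11 + 6.9/1.976e+05] = -1.8 log₁₀[0.00708 + 3.49e-05] = 3.866, so f = 0.06691.
Total minor-loss coefficient ΣK = 1·0.45 + 2·0.31 = 1.07.
ΔP = [f·L/D + ΣK]·(ρV²/2) = [0.06691·13/0.0986 + 1.07]·(794·6.16²/2) = [8.822 + 1.07]·1.506e+04 = 1.49e+05 Pa.
ΔP = 1.49e+05 Pa = 149 kPa.

ΔP ≈ 149 kPa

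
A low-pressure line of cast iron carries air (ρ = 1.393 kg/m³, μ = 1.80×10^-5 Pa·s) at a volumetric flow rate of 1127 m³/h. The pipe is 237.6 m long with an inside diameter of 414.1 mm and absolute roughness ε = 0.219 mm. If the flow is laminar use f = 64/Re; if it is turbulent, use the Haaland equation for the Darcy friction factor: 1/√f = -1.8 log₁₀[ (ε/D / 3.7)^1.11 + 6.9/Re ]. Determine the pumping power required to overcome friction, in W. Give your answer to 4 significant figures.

P ≈ 14.19 W

Q = 1127 m³/h = 1127/3600 = 0.3131 m³/s.
Cross-sectional area A = πD²/4 = π(0.4141)²/4 = 0.1347 m²; mean velocity V = Q/A = 0.3131/0.1347 = 2.324 m/s.
Reynolds number Re = ρVD/μ = 1.393 · 2.324 · 0.4141 / 1.8e-05 = 7.449e+04.
Re > 4000 → turbulent. Relative roughness ε/D = 0.000219/0.4141 = 0.000529. Haaland: 1/√f = -1.8 log₁₀[(0.000529/3.7)^1.11 + 6.9/7.449e+04] = -1.8 log₁₀[5.4e-05 + 9.26e-05] = 6.901, so f = 0.021.
Darcy-Weisbach: ΔP = f(L/D)(ρV²/2) = 0.021·(237.6/0.4141)·(1.393·2.324²/2) = 0.021·573.8·3.763 = 45.34 Pa.
Pumping power P = QΔP = 0.3131·45.34 = 14.194 W = 14.19 W.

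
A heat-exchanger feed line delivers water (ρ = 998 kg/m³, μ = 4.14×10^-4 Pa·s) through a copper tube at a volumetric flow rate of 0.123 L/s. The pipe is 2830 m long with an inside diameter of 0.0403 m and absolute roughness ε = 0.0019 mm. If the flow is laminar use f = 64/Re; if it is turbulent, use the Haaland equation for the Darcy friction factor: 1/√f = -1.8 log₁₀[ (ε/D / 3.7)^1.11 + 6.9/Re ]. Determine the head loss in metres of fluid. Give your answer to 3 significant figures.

Q = 0.123 L/s = 0.123/1000 = 0.000123 m³/s.
Cross-sectional area A = πD²/4 = π(0.0403)²/4 = 0.001276 m²; mean velocity V = Q/A = 0.000123/0.001276 = 0.09643 m/s.
Reynolds number Re = ρVD/μ = 998 · 0.09643 · 0.0403 / 0.000414 = 9368.
Re > 4000 → turbulent. Relative roughness ε/D = 1.9e-06/0.0403 = 4.71e-05. Haaland: 1/√f = -1.8 log₁₀[(4.71e-05/3.7)^1.11 + 6.9/9368] = -1.8 log₁₀[3.69e-06 + 0.000737] = 5.635, so f = 0.03149.
Darcy-Weisbach: ΔP = f(L/D)(ρV²/2) = 0.03149·(2830/0.0403)·(998·0.09643²/2) = 0.03149·7.022e+04·4.64 = 1.026e+04 Pa.
Head loss h_f = ΔP/(ρg) = 1.026e+04/(998·9.81) = 1.05 m.

h_f ≈ 1.05 m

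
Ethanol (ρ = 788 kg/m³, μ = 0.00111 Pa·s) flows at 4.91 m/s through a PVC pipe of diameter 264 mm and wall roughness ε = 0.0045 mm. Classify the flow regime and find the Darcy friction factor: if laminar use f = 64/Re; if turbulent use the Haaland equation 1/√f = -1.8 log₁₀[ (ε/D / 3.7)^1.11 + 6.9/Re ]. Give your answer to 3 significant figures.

Re = ρVD/μ = 788·4.91·0.264/0.00111 = 9.202e+05.
Re > 4000 → turbulent. ε/D = 4.5e-06/0.264 = 1.7e-05; Haaland: 1/√f = -1.8 log₁₀[1.19e-06 + 7.5e-06] = 9.11, so f = 0.01205.

f ≈ 0.0121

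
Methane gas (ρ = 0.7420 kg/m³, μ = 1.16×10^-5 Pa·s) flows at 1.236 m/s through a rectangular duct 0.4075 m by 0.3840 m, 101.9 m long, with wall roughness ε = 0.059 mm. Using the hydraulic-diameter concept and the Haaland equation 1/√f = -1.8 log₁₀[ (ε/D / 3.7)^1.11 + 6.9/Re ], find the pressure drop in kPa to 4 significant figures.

Hydraulic diameter D_h = 4A/P = 4·(0.4075·0.384)/(2·(0.4075+0.384)) = 0.6259/1.583 = 0.3954 m.
Re = ρVD_h/μ = 0.742·1.236·0.3954/1.16e-05 = 3.126e+04.
ε/D_h = 5.9e-05/0.3954 = 0.000149; Haaland gives 1/√f = -1.8 log₁₀[1.33e-05+0.000221] = 6.536, so f = 0.02341.
ΔP = f(L/D_h)(ρV²/2) = 0.02341·101.9/0.3954·0.5668 = 3.42 Pa.
ΔP = 0.003420 kPa.

ΔP ≈ 0.003420 kPa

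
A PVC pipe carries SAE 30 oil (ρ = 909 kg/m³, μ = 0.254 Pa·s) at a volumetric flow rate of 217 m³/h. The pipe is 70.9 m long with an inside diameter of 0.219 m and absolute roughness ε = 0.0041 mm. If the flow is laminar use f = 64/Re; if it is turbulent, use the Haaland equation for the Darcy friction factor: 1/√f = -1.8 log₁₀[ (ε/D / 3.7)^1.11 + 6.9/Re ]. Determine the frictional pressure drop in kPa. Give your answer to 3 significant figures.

Q = 217 m³/h = 217/3600 = 0.06028 m³/s.
Cross-sectional area A = πD²/4 = π(0.219)²/4 = 0.03767 m²; mean velocity V = Q/A = 0.06028/0.03767 = 1.6 m/s.
Reynolds number Re = ρVD/μ = 909 · 1.6 · 0.219 / 0.254 = 1254.
Re < 2300 → laminar flow, so f = 64/Re = 64/1254 = 0.05103 (the turbulent correlation is not needed).
Darcy-Weisbach: ΔP = f(L/D)(ρV²/2) = 0.05103·(70.9/0.219)·(909·1.6²/2) = 0.05103·323.7·1164 = 1.923e+04 Pa.
ΔP = 1.923e+04 Pa = 19.2 kPa.

ΔP ≈ 19.2 kPa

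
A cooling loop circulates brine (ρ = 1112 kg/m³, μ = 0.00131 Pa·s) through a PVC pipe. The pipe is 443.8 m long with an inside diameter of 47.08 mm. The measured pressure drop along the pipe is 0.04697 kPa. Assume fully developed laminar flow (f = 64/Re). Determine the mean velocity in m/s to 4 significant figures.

For laminar flow, f = 64/Re with Re = ρVD/μ, so Darcy-Weisbach reduces to ΔP = 32μLV/D². Solving for V: V = ΔP·D²/(32μL) = 46.97·(0.04708)²/(32·0.00131·443.8) = 0.005596 m/s.
Check: Re = ρVD/μ = 1112·0.005596·0.04708/0.00131 = 223.6 < 2300, so the laminar assumption holds.

V ≈ 0.005596 m/s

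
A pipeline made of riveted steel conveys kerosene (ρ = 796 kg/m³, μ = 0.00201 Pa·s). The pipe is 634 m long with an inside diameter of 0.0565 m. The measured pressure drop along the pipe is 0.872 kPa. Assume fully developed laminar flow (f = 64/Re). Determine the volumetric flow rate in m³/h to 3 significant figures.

Q ≈ 0.616 m³/h

For laminar flow, f = 64/Re with Re = ρVD/μ, so Darcy-Weisbach reduces to ΔP = 32μLV/D². Solving for V: V = ΔP·D²/(32μL) = 872·(0.0565)²/(32·0.00201·634) = 0.06826 m/s.
Check: Re = ρVD/μ = 796·0.06826·0.0565/0.00201 = 1527 < 2300, so the laminar assumption holds.
Q = V·A = 0.06826·(π/4·0.0565²) = 0.0001711 m³/s = 0.616 m³/h.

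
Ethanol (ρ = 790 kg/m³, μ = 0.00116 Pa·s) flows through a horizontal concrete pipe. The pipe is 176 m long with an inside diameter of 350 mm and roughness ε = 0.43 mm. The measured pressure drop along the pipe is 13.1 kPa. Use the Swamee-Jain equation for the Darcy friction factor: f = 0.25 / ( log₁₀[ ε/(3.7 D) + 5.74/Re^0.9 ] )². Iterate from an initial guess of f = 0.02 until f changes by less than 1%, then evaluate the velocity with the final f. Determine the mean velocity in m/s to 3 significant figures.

Rearranging Darcy-Weisbach: V = √(2·ΔP·D/(f·L·ρ)). With ε/D = 0.00043/0.35 = 0.00123, iterate starting from f = 0.02:
  f = 0.02 → V = √(2·1.31e+04·0.35/(0.02·176·790)) = 1.816 m/s; Re = ρVD/μ = 4.328e+05; f → 0.02138
  f = 0.02138 → V = 1.756 m/s; Re = 4.186e+05; f → 0.0214
Converged (Δf/f < 1%). With the final f = 0.0214: V = √(2·1.31e+04·0.35/(0.0214·176·790)) = 1.755 m/s.

V ≈ 1.76 m/s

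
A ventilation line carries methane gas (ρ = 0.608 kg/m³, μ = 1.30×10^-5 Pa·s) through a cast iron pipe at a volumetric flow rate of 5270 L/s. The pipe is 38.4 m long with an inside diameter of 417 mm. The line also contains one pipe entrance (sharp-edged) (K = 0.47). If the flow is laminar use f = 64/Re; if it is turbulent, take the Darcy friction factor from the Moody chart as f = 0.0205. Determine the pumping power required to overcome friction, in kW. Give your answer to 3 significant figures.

P ≈ 5.62 kW

Q = 5270 L/s = 5270/1000 = 5.27 m³/s.
Cross-sectional area A = πD²/4 = π(0.417)²/4 = 0.1366 m²; mean velocity V = Q/A = 5.27/0.1366 = 38.59 m/s.
Reynolds number Re = ρVD/μ = 0.608 · 38.59 · 0.417 / 1.3e-05 = 7.526e+05.
Re > 4000 → turbulent; use the Moody-chart value f = 0.0205.
Total minor-loss coefficient ΣK = 1·0.47 = 0.47.
ΔP = [f·L/D + ΣK]·(ρV²/2) = [0.0205·38.4/0.417 + 0.47]·(0.608·38.59²/2) = [1.888 + 0.47]·452.7 = 1067 Pa.
Pumping power P = QΔP = 5.27·1067 = 5624 W = 5.62 kW.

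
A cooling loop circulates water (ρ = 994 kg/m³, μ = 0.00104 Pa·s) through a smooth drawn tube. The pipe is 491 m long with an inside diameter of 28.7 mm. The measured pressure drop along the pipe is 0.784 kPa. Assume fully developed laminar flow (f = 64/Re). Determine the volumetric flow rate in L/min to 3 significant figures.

Q ≈ 1.53 L/min

For laminar flow, f = 64/Re with Re = ρVD/μ, so Darcy-Weisbach reduces to ΔP = 32μLV/D². Solving for V: V = ΔP·D²/(32μL) = 784·(0.0287)²/(32·0.00104·491) = 0.03952 m/s.
Check: Re = ρVD/μ = 994·0.03952·0.0287/0.00104 = 1084 < 2300, so the laminar assumption holds.
Q = V·A = 0.03952·(π/4·0.0287²) = 2.557e-05 m³/s = 1.53 L/min.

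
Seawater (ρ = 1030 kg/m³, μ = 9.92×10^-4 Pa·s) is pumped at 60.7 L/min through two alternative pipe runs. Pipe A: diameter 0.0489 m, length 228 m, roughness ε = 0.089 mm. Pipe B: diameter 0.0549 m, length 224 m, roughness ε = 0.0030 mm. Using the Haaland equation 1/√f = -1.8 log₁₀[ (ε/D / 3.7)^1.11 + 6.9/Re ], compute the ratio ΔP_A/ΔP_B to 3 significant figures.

Pipe A: V = Q/A = 0.001012/0.001878 = 0.5387 m/s; Re = 2.735e+04; ε/D = 0.00182; Haaland → f = 0.02779; ΔP_A = f(L/D)(ρV²/2) = 1.936e+04 Pa.
Pipe B: V = Q/A = 0.001012/0.002367 = 0.4274 m/s; Re = 2.436e+04; ε/D = 5.46e-05; Haaland → f = 0.02461; ΔP_B = f(L/D)(ρV²/2) = 9446 Pa.
ΔP_A/ΔP_B = 1.936e+04/9446 = 2.05.

ΔP_A/ΔP_B ≈ 2.05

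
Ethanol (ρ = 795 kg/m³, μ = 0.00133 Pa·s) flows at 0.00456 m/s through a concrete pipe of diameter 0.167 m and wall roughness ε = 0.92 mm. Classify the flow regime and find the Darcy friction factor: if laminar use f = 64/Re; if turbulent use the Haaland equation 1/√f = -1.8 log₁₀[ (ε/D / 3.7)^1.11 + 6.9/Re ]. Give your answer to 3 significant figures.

f ≈ 0.141

Re = ρVD/μ = 795·0.00456·0.167/0.00133 = 455.2.
Re < 2300 → laminar, so f = 64/Re = 0.1406 (roughness is irrelevant in laminar flow).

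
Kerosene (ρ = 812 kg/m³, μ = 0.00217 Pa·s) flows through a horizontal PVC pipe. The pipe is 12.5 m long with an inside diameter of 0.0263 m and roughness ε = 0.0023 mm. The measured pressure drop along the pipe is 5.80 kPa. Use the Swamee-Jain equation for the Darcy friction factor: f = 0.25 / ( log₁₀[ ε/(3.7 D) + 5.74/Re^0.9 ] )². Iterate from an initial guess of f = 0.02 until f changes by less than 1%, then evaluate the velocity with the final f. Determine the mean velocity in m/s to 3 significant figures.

V ≈ 0.978 m/s

Rearranging Darcy-Weisbach: V = √(2·ΔP·D/(f·L·ρ)). With ε/D = 2.3e-06/0.0263 = 8.75e-05, iterate starting from f = 0.02:
  f = 0.02 → V = √(2·5800·0.0263/(0.02·12.5·812)) = 1.226 m/s; Re = ρVD/μ = 1.206e+04; f → 0.0296
  f = 0.0296 → V = 1.008 m/s; Re = 9917; f → 0.0312
  f = 0.0312 → V = 0.9816 m/s; Re = 9660; f → 0.03142
Converged (Δf/f < 1%). With the final f = 0.03142: V = √(2·5800·0.0263/(0.03142·12.5·812)) = 0.9781 m/s.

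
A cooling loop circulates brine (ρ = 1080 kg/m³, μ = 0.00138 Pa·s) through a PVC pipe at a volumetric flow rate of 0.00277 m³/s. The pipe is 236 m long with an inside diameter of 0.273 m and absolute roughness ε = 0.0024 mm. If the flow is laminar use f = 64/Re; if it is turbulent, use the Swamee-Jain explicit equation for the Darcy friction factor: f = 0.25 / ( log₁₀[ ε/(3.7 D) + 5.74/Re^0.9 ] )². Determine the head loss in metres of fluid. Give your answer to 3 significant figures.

Cross-sectional area A = πD²/4 = π(0.273)²/4 = 0.05853 m²; mean velocity V = Q/A = 0.00277/0.05853 = 0.04732 m/s.
Reynolds number Re = ρVD/μ = 1080 · 0.04732 · 0.273 / 0.00138 = 1.011e+04.
Re > 4000 → turbulent. Relative roughness ε/D = 2.4e-06/0.273 = 8.79e-06. Swamee-Jain: f = 0.25/(log₁₀[8.79e-06/3.7 + 5.74/1.011e+04^0.9])² = 0.25/(log₁₀[2.38e-06 + 0.00143])² = 0.25/(-2.845)² = 0.03089.
Darcy-Weisbach: ΔP = f(L/D)(ρV²/2) = 0.03089·(236/0.273)·(1080·0.04732²/2) = 0.03089·864.5·1.209 = 32.3 Pa.
Head loss h_f = ΔP/(ρg) = 32.3/(1080·9.81) = 0.00305 m.

h_f ≈ 0.00305 m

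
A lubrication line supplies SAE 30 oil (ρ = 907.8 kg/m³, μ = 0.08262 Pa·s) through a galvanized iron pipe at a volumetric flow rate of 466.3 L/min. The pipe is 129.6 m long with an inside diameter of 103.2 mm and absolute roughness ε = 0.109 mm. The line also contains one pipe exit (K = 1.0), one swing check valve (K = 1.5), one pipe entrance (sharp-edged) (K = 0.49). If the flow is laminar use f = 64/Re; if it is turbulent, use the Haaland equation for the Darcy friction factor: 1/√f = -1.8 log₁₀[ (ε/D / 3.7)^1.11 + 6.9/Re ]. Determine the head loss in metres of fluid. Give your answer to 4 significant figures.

h_f ≈ 3.488 m

Q = 466.3 L/min = 466.3/60000 = 0.007772 m³/s.
Cross-sectional area A = πD²/4 = π(0.1032)²/4 = 0.008365 m²; mean velocity V = Q/A = 0.007772/0.008365 = 0.9291 m/s.
Reynolds number Re = ρVD/μ = 907.8 · 0.9291 · 0.1032 / 0.0826 = 1054.
Re < 2300 → laminar flow, so f = 64/Re = 64/1054 = 0.06075 (the turbulent correlation is not needed).
Total minor-loss coefficient ΣK = 1·1 + 1·1.5 + 1·0.49 = 2.99.
ΔP = [f·L/D + ΣK]·(ρV²/2) = [0.06075·129.6/0.1032 + 2.99]·(907.8·0.9291²/2) = [76.29 + 2.99]·391.8 = 3.106e+04 Pa.
Head loss h_f = ΔP/(ρg) = 3.106e+04/(907.8·9.81) = 3.488 m.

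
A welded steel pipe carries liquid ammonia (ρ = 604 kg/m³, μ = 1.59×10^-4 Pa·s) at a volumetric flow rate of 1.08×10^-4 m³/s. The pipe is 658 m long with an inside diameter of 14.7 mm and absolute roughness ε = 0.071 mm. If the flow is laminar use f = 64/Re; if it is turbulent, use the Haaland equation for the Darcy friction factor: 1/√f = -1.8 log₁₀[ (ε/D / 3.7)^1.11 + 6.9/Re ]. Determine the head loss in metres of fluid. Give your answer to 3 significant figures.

Cross-sectional area A = πD²/4 = π(0.0147)²/4 = 0.0001697 m²; mean velocity V = Q/A = 0.000108/0.0001697 = 0.6364 m/s.
Reynolds number Re = ρVD/μ = 604 · 0.6364 · 0.0147 / 0.000159 = 3.554e+04.
Re > 4000 → turbulent. Relative roughness ε/D = 7.1e-05/0.0147 = 0.00483. Haaland: 1/√f = -1.8 log₁₀[(0.00483/3.7)^1.11 + 6.9/3.554e+04] = -1.8 log₁₀[0.000629 + 0.000194] = 5.552, so f = 0.03244.
Darcy-Weisbach: ΔP = f(L/D)(ρV²/2) = 0.03244·(658/0.0147)·(604·0.6364²/2) = 0.03244·4.476e+04·122.3 = 1.776e+05 Pa.
Head loss h_f = ΔP/(ρg) = 1.776e+05/(604·9.81) = 30.0 m.

h_f ≈ 30.0 m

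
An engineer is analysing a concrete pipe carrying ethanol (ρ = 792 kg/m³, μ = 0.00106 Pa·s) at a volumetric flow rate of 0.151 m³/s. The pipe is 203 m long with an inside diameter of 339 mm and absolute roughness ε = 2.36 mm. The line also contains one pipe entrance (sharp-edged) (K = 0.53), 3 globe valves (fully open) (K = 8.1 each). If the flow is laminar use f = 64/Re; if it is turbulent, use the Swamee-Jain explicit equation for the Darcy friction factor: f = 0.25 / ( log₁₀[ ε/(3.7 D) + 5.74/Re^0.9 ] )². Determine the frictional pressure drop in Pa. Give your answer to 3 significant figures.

ΔP ≈ 50000 Pa

Cross-sectional area A = πD²/4 = π(0.339)²/4 = 0.09026 m²; mean velocity V = Q/A = 0.151/0.09026 = 1.673 m/s.
Reynolds number Re = ρVD/μ = 792 · 1.673 · 0.339 / 0.00106 = 4.237e+05.
Re > 4000 → turbulent. Relative roughness ε/D = 0.00236/0.339 = 0.00696. Swamee-Jain: f = 0.25/(log₁₀[0.00696/3.7 + 5.74/4.237e+05^0.9])² = 0.25/(log₁₀[0.00188 + 4.95e-05])² = 0.25/(-2.714)² = 0.03394.
Total minor-loss coefficient ΣK = 1·0.53 + 3·8.1 = 24.8.
ΔP = [f·L/D + ΣK]·(ρV²/2) = [0.03394·203/0.339 + 24.8]·(792·1.673²/2) = [20.32 + 24.8]·1108 = 5.004e+04 Pa.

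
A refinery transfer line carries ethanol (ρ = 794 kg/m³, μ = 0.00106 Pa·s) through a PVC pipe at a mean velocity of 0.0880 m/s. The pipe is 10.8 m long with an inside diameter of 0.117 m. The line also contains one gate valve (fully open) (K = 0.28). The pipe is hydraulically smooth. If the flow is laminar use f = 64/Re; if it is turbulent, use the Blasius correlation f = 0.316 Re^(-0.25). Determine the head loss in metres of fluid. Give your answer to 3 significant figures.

h_f ≈ 0.00134 m

Reynolds number Re = ρVD/μ = 794 · 0.088 · 0.117 / 0.00106 = 7712.
Re > 4000 → turbulent. Smooth-pipe (Blasius): f = 0.316 Re^(-0.25) = 0.316/(7712)^0.25 = 0.03372.
Total minor-loss coefficient ΣK = 1·0.28 = 0.28.
ΔP = [f·L/D + ΣK]·(ρV²/2) = [0.03372·10.8/0.117 + 0.28]·(794·0.088²/2) = [3.113 + 0.28]·3.074 = 10.43 Pa.
Head loss h_f = ΔP/(ρg) = 10.43/(794·9.81) = 0.00134 m.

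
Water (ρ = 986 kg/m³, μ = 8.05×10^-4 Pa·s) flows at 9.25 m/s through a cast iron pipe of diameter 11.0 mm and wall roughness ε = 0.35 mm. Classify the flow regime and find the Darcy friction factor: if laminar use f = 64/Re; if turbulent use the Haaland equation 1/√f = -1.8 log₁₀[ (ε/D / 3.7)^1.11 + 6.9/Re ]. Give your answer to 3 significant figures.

Re = ρVD/μ = 986·9.25·0.011/0.000805 = 1.246e+05.
Re > 4000 → turbulent. ε/D = 0.00035/0.011 = 0.0318; Haaland: 1/√f = -1.8 log₁₀[0.0051 + 5.54e-05] = 4.118, so f = 0.05896.

f ≈ 0.0590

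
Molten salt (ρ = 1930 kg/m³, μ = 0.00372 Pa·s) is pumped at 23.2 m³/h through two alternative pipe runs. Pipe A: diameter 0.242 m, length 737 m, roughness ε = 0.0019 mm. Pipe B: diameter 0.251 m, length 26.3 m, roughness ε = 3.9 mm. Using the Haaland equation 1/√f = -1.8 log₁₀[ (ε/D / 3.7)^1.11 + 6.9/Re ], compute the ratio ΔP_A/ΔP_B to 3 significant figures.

Pipe A: V = Q/A = 0.006444/0.046 = 0.1401 m/s; Re = 1.759e+04; ε/D = 7.85e-06; Haaland → f = 0.02661; ΔP_A = f(L/D)(ρV²/2) = 1535 Pa.
Pipe B: V = Q/A = 0.006444/0.04948 = 0.1302 m/s; Re = 1.696e+04; ε/D = 0.0155; Haaland → f = 0.04682; ΔP_B = f(L/D)(ρV²/2) = 80.3 Pa.
ΔP_A/ΔP_B = 1535/80.3 = 19.1.

ΔP_A/ΔP_B ≈ 19.1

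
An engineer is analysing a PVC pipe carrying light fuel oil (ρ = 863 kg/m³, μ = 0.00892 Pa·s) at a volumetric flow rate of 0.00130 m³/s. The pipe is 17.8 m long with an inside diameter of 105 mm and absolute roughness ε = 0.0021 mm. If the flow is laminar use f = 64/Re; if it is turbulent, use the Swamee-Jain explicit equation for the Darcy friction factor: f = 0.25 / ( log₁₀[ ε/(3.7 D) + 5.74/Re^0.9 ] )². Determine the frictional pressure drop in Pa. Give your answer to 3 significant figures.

Cross-sectional area A = πD²/4 = π(0.105)²/4 = 0.008659 m²; mean velocity V = Q/A = 0.0013/0.008659 = 0.1501 m/s.
Reynolds number Re = ρVD/μ = 863 · 0.1501 · 0.105 / 0.00892 = 1525.
Re < 2300 → laminar flow, so f = 64/Re = 64/1525 = 0.04196 (the turbulent correlation is not needed).
Darcy-Weisbach: ΔP = f(L/D)(ρV²/2) = 0.04196·(17.8/0.105)·(863·0.1501²/2) = 0.04196·169.5·9.726 = 69.19 Pa.

ΔP ≈ 69.2 Pa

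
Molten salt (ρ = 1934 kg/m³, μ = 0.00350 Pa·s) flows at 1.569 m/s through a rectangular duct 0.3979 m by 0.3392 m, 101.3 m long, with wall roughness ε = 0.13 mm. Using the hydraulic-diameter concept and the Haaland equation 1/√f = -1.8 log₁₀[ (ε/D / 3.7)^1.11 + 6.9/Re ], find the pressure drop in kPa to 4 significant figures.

ΔP ≈ 11.26 kPa

Hydraulic diameter D_h = 4A/P = 4·(0.3979·0.3392)/(2·(0.3979+0.3392)) = 0.5399/1.474 = 0.3662 m.
Re = ρVD_h/μ = 1934·1.569·0.3662/0.0035 = 3.175e+05.
ε/D_h = 0.00013/0.3662 = 0.000355; Haaland gives 1/√f = -1.8 log₁₀[3.47e-05+2.17e-05] = 7.648, so f = 0.0171.
ΔP = f(L/D_h)(ρV²/2) = 0.0171·101.3/0.3662·2381 = 1.126e+04 Pa.
ΔP = 11.26 kPa.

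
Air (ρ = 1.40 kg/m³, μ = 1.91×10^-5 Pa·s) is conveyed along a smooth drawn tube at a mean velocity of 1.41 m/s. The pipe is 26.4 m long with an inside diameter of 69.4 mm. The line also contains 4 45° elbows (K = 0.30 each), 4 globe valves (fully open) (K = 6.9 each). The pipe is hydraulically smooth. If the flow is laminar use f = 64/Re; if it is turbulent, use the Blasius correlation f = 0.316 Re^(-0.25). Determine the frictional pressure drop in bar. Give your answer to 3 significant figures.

ΔP ≈ 5.83×10^-4 bar

Reynolds number Re = ρVD/μ = 1.4 · 1.41 · 0.0694 / 1.91e-05 = 7173.
Re > 4000 → turbulent. Smooth-pipe (Blasius): f = 0.316 Re^(-0.25) = 0.316/(7173)^0.25 = 0.03434.
Total minor-loss coefficient ΣK = 4·0.3 + 4·6.9 = 28.8.
ΔP = [f·L/D + ΣK]·(ρV²/2) = [0.03434·26.4/0.0694 + 28.8]·(1.4·1.41²/2) = [13.06 + 28.8]·1.392 = 58.26 Pa.
ΔP = 58.26 Pa = 5.83×10^-4 bar.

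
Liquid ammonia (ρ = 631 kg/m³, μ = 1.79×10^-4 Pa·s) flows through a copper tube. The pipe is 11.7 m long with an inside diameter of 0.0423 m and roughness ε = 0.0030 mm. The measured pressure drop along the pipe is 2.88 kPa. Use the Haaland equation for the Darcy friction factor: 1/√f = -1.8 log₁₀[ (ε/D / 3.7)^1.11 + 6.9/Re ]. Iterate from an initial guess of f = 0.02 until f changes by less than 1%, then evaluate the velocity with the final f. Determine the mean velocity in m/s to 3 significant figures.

Rearranging Darcy-Weisbach: V = √(2·ΔP·D/(f·L·ρ)). With ε/D = 3e-06/0.0423 = 7.09e-05, iterate starting from f = 0.02:
  f = 0.02 → V = √(2·2880·0.0423/(0.02·11.7·631)) = 1.285 m/s; Re = ρVD/μ = 1.915e+05; f → 0.0161
  f = 0.0161 → V = 1.432 m/s; Re = 2.135e+05; f → 0.01581
  f = 0.01581 → V = 1.445 m/s; Re = 2.155e+05; f → 0.01578
Converged (Δf/f < 1%). With the final f = 0.01578: V = √(2·2880·0.0423/(0.01578·11.7·631)) = 1.446 m/s.

V ≈ 1.45 m/s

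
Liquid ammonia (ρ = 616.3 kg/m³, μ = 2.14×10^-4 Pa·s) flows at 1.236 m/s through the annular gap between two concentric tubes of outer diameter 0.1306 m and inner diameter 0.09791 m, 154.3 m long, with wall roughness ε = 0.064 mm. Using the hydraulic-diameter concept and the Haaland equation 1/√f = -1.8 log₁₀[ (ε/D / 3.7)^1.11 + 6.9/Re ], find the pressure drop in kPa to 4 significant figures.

Hydraulic diameter D_h = 4A/P = D_o - D_i = 0.1306 - 0.09791 = 0.03269 m.
Re = ρVD_h/μ = 616.3·1.236·0.03269/0.000214 = 1.164e+05.
ε/D_h = 6.4e-05/0.03269 = 0.00196; Haaland gives 1/√f = -1.8 log₁₀[0.000231+5.93e-05] = 6.368, so f = 0.02466.
ΔP = f(L/D_h)(ρV²/2) = 0.02466·154.3/0.03269·470.8 = 5.48e+04 Pa.
ΔP = 54.80 kPa.

ΔP ≈ 54.80 kPa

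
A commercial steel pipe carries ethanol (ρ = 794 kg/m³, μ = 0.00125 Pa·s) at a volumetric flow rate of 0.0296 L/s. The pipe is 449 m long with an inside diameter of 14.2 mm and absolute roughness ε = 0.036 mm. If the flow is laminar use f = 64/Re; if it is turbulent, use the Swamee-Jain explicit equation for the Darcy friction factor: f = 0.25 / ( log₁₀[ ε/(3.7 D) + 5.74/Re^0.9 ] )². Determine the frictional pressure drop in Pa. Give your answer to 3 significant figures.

ΔP ≈ 16600 Pa

Q = 0.0296 L/s = 0.0296/1000 = 2.96e-05 m³/s.
Cross-sectional area A = πD²/4 = π(0.0142)²/4 = 0.0001584 m²; mean velocity V = Q/A = 2.96e-05/0.0001584 = 0.1869 m/s.
Reynolds number Re = ρVD/μ = 794 · 0.1869 · 0.0142 / 0.00125 = 1686.
Re < 2300 → laminar flow, so f = 64/Re = 64/1686 = 0.03796 (the turbulent correlation is not needed).
Darcy-Weisbach: ΔP = f(L/D)(ρV²/2) = 0.03796·(449/0.0142)·(794·0.1869²/2) = 0.03796·3.162e+04·13.87 = 1.665e+04 Pa.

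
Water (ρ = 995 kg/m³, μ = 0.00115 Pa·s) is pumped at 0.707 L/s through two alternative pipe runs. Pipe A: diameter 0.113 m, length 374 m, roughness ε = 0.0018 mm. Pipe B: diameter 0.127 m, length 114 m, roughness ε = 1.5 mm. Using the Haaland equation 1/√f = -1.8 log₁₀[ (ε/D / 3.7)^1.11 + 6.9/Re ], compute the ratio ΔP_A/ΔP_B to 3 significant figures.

Pipe A: V = Q/A = 0.000707/0.01003 = 0.0705 m/s; Re = 6892; ε/D = 1.59e-05; Haaland → f = 0.03432; ΔP_A = f(L/D)(ρV²/2) = 280.8 Pa.
Pipe B: V = Q/A = 0.000707/0.01267 = 0.05581 m/s; Re = 6133; ε/D = 0.0118; Haaland → f = 0.04748; ΔP_B = f(L/D)(ρV²/2) = 66.05 Pa.
ΔP_A/ΔP_B = 280.8/66.05 = 4.25.

ΔP_A/ΔP_B ≈ 4.25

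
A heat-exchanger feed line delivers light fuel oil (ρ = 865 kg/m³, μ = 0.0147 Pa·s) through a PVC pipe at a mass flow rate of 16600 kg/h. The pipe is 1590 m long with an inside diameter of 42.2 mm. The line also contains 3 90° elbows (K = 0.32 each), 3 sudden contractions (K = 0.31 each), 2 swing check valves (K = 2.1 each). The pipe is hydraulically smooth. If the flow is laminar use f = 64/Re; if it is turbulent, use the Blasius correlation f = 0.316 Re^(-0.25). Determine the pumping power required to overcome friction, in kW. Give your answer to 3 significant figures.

ṁ = 16600 kg/h = 16600/3600 = 4.611 kg/s.
A = πD²/4 = π(0.0422)²/4 = 0.001399 m²; mean velocity V = ṁ/(ρA) = 4.611/(865 · 0.001399) = 3.811 m/s.
Reynolds number Re = ρVD/μ = 865 · 3.811 · 0.0422 / 0.0147 = 9464.
Re > 4000 → turbulent. Smooth-pipe (Blasius): f = 0.316 Re^(-0.25) = 0.316/(9464)^0.25 = 0.03204.
Total minor-loss coefficient ΣK = 3·0.32 + 3·0.31 + 2·2.1 = 6.09.
ΔP = [f·L/D + ΣK]·(ρV²/2) = [0.03204·1590/0.0422 + 6.09]·(865·3.811²/2) = [1207 + 6.09]·6283 = 7.622e+06 Pa.
Q = ṁ/ρ = 4.611/865 = 0.005331 m³/s.
Pumping power P = QΔP = 0.005331·7.622e+06 = 40630 W = 40.6 kW.

P ≈ 40.6 kW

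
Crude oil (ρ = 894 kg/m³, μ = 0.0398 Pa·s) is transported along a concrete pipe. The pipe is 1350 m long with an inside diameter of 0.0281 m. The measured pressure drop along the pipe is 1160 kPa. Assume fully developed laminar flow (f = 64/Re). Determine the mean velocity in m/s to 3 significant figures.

For laminar flow, f = 64/Re with Re = ρVD/μ, so Darcy-Weisbach reduces to ΔP = 32μLV/D². Solving for V: V = ΔP·D²/(32μL) = 1.16e+06·(0.0281)²/(32·0.0398·1350) = 0.5327 m/s.
Check: Re = ρVD/μ = 894·0.5327·0.0281/0.0398 = 336.3 < 2300, so the laminar assumption holds.

V ≈ 0.533 m/s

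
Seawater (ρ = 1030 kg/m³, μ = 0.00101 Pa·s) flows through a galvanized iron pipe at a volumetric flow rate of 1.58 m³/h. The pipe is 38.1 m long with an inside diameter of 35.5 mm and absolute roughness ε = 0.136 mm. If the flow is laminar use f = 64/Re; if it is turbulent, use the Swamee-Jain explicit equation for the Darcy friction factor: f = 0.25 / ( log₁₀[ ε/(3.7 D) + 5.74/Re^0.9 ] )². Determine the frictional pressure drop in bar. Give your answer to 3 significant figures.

ΔP ≈ 0.0372 bar

Q = 1.58 m³/h = 1.58/3600 = 0.0004389 m³/s.
Cross-sectional area A = πD²/4 = π(0.0355)²/4 = 0.0009898 m²; mean velocity V = Q/A = 0.0004389/0.0009898 = 0.4434 m/s.
Reynolds number Re = ρVD/μ = 1030 · 0.4434 · 0.0355 / 0.00101 = 1.605e+04.
Re > 4000 → turbulent. Relative roughness ε/D = 0.000136/0.0355 = 0.00383. Swamee-Jain: f = 0.25/(log₁₀[0.00383/3.7 + 5.74/1.605e+04^0.9])² = 0.25/(log₁₀[0.00104 + 0.000942])² = 0.25/(-2.704)² = 0.03419.
Darcy-Weisbach: ΔP = f(L/D)(ρV²/2) = 0.03419·(38.1/0.0355)·(1030·0.4434²/2) = 0.03419·1073·101.3 = 3716 Pa.
ΔP = 3716 Pa = 0.0372 bar.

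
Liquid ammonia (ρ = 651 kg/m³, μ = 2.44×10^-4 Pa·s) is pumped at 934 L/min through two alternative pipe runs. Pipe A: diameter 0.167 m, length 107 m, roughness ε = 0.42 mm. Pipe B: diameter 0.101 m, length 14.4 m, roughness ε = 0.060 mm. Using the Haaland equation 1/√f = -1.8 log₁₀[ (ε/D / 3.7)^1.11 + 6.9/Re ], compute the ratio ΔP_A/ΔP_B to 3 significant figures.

ΔP_A/ΔP_B ≈ 0.843

Pipe A: V = Q/A = 0.01557/0.0219 = 0.7107 m/s; Re = 3.167e+05; ε/D = 0.00251; Haaland → f = 0.0254; ΔP_A = f(L/D)(ρV²/2) = 2675 Pa.
Pipe B: V = Q/A = 0.01557/0.008012 = 1.943 m/s; Re = 5.236e+05; ε/D = 0.000594; Haaland → f = 0.01812; ΔP_B = f(L/D)(ρV²/2) = 3174 Pa.
ΔP_A/ΔP_B = 2675/3174 = 0.843.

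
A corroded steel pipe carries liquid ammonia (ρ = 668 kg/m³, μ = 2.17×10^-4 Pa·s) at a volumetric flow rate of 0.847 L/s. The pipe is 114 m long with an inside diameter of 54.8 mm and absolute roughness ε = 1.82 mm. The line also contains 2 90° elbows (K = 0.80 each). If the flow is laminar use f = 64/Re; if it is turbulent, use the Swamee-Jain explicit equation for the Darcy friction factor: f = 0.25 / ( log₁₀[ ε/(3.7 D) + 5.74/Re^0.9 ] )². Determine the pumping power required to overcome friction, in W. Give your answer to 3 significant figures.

Q = 0.847 L/s = 0.847/1000 = 0.000847 m³/s.
Cross-sectional area A = πD²/4 = π(0.0548)²/4 = 0.002359 m²; mean velocity V = Q/A = 0.000847/0.002359 = 0.3591 m/s.
Reynolds number Re = ρVD/μ = 668 · 0.3591 · 0.0548 / 0.000217 = 6.058e+04.
Re > 4000 → turbulent. Relative roughness ε/D = 0.00182/0.0548 = 0.0332. Swamee-Jain: f = 0.25/(log₁₀[0.0332/3.7 + 5.74/6.058e+04^0.9])² = 0.25/(log₁₀[0.00898 + 0.000285])² = 0.25/(-2.033)² = 0.06047.
Total minor-loss coefficient ΣK = 2·0.8 = 1.6.
ΔP = [f·L/D + ΣK]·(ρV²/2) = [0.06047·114/0.0548 + 1.6]·(668·0.3591²/2) = [125.8 + 1.6]·43.07 = 5487 Pa.
Pumping power P = QΔP = 0.000847·5487 = 4.648 W = 4.65 W.

P ≈ 4.65 W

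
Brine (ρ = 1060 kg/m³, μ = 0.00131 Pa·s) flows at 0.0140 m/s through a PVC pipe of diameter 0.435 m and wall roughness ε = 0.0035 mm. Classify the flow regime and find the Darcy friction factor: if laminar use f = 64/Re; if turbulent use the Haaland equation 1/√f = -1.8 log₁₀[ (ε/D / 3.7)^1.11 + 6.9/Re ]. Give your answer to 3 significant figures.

f ≈ 0.0379

Re = ρVD/μ = 1060·0.014·0.435/0.00131 = 4928.
Re > 4000 → turbulent. ε/D = 3.5e-06/0.435 = 8.05e-06; Haaland: 1/√f = -1.8 log₁₀[5.18e-07 + 0.0014] = 5.137, so f = 0.0379.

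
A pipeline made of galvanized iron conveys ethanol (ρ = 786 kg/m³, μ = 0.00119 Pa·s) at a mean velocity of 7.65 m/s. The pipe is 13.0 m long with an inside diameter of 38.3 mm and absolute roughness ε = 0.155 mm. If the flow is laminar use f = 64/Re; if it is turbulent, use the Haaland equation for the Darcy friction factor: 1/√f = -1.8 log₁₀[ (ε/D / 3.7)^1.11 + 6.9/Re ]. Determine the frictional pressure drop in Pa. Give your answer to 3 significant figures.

ΔP ≈ 227000 Pa

Reynolds number Re = ρVD/μ = 786 · 7.65 · 0.0383 / 0.00119 = 1.935e+05.
Re > 4000 → turbulent. Relative roughness ε/D = 0.000155/0.0383 = 0.00405. Haaland: 1/√f = -1.8 log₁₀[(0.00405/3.7)^1.11 + 6.9/1.935e+05] = -1.8 log₁₀[0.000517 + 3.57e-05] = 5.864, so f = 0.02908.
Darcy-Weisbach: ΔP = f(L/D)(ρV²/2) = 0.02908·(13/0.0383)·(786·7.65²/2) = 0.02908·339.4·2.3e+04 = 2.27e+05 Pa.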